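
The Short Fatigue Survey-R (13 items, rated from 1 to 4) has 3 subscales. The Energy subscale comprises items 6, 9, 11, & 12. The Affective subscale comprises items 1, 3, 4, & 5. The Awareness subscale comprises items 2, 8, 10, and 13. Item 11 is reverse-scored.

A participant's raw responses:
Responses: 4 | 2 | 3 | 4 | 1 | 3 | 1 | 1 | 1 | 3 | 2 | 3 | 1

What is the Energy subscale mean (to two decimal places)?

2.50

Energy items: 6, 9, 11, 12.
Of these, item 11 is reverse-scored; on a 1–4 scale, reversed = 5 − raw.
  item 6: 3
  item 9: 1
  item 11: 5 − 2 = 3
  item 12: 3
Sum = 3 + 1 + 3 + 3 = 10
Mean = 10 / 4 = 2.50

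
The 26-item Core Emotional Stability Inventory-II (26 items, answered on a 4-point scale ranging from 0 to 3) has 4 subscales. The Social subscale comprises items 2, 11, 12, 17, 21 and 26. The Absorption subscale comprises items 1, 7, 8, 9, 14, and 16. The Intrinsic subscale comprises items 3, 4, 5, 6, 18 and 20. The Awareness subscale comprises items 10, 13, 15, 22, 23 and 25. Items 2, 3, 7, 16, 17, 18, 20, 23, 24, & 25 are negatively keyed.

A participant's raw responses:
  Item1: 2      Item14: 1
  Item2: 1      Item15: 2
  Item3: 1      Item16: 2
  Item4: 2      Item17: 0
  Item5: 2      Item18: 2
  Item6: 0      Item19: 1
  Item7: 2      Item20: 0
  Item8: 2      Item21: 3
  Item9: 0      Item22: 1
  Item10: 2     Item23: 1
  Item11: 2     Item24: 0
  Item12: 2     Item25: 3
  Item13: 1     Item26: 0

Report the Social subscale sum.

12

Social items: 2, 11, 12, 17, 21, 26.
Of these, items 2 & 17 are negatively keyed; reverse-coded value = 3 − response.
  item 2: 3 − 1 = 2
  item 11: 2
  item 12: 2
  item 17: 3 − 0 = 3
  item 21: 3
  item 26: 0
Sum = 2 + 2 + 2 + 3 + 3 + 0 = 12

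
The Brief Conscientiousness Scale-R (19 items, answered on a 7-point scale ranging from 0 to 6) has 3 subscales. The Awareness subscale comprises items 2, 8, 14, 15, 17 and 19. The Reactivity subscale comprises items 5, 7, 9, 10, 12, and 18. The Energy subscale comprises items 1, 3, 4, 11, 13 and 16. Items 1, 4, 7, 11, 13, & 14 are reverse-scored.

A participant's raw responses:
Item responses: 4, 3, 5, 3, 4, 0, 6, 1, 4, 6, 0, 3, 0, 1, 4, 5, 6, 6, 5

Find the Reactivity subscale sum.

23

Reactivity items: 5, 7, 9, 10, 12, 18.
Of these, item 7 is reverse-scored; reversed = (0+6) − raw = 6 − raw.
  item 5: 4
  item 7: 6 − 6 = 0
  item 9: 4
  item 10: 6
  item 12: 3
  item 18: 6
Sum = 4 + 0 + 4 + 6 + 3 + 6 = 23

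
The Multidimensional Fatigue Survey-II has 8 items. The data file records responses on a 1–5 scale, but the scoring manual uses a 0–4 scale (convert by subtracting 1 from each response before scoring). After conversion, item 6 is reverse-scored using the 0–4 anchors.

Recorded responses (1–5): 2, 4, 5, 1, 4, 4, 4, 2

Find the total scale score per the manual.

Convert to 0–4: 1, 3, 4, 0, 3, 3, 3, 1
Reverse-coded (reverse-coded value = 4 − response):
  item 6: 4 − 3 = 1
Scored: 1, 3, 4, 0, 3, 1, 3, 1
Total = 16

16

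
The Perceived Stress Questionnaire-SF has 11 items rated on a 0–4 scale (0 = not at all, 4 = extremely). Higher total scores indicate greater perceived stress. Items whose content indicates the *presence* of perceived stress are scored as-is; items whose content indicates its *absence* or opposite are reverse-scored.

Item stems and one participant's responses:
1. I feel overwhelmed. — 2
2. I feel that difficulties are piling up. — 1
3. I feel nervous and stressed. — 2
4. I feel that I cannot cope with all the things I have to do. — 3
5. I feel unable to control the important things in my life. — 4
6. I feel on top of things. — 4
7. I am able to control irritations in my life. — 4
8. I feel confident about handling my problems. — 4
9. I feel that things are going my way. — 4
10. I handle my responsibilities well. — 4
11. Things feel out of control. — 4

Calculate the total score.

16

Items 6, 7, 8, 9, 10 describe the absence/opposite of perceived stress → reverse-score.
on a 0–4 scale, reversed = 4 − raw.
  item 1: 2
  item 2: 1
  item 3: 2
  item 4: 3
  item 5: 4
  item 6: 4 − 4 = 0
  item 7: 4 − 4 = 0
  item 8: 4 − 4 = 0
  item 9: 4 − 4 = 0
  item 10: 4 − 4 = 0
  item 11: 4
Total = 2 + 1 + 2 + 3 + 4 + 0 + 0 + 0 + 0 + 0 + 4 = 16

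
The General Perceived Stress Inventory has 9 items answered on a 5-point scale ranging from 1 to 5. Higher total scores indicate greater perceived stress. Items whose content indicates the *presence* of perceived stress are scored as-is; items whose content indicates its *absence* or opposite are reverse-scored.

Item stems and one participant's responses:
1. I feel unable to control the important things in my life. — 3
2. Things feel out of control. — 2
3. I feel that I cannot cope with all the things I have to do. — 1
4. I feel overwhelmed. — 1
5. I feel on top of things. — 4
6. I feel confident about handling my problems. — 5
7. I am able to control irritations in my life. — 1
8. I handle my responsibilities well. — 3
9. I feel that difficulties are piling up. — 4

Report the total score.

Items 5, 6, 7, 8 describe the absence/opposite of perceived stress → reverse-score.
reverse-coded value = 6 − response.
  item 1: 3
  item 2: 2
  item 3: 1
  item 4: 1
  item 5: 6 − 4 = 2
  item 6: 6 − 5 = 1
  item 7: 6 − 1 = 5
  item 8: 6 − 3 = 3
  item 9: 4
Total = 3 + 2 + 1 + 1 + 2 + 1 + 5 + 3 + 4 = 22

22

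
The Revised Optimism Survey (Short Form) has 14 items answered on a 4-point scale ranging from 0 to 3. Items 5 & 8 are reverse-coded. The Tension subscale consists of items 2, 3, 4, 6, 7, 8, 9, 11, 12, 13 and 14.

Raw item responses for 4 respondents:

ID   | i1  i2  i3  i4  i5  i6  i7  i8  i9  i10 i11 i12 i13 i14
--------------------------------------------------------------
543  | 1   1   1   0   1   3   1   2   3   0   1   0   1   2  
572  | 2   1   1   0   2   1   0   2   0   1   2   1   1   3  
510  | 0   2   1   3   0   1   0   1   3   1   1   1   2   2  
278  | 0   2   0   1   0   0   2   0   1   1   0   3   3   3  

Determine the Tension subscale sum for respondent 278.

Respondent 278 raw: 0, 2, 0, 1, 0, 0, 2, 0, 1, 1, 0, 3, 3, 3.
Tension items: 2, 3, 4, 6, 7, 8, 9, 11, 12, 13, 14.
Reverse-coded (reversed = (0+3) − raw = 3 − raw):
  item 2: 2
  item 3: 0
  item 4: 1
  item 6: 0
  item 7: 2
  item 8: 3 − 0 = 3
  item 9: 1
  item 11: 0
  item 12: 3
  item 13: 3
  item 14: 3
Sum = 2 + 0 + 1 + 0 + 2 + 3 + 1 + 0 + 3 + 3 + 3 = 18

18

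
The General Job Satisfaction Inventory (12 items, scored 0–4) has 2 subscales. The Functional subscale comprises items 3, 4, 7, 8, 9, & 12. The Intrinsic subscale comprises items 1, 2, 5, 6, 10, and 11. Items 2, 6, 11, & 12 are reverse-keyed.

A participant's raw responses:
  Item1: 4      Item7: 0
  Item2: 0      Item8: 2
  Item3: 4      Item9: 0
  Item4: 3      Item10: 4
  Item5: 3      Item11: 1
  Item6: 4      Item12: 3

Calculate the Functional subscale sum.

Functional items: 3, 4, 7, 8, 9, 12.
Of these, item 12 is reverse-keyed; reversed = (0+4) − raw = 4 − raw.
  item 3: 4
  item 4: 3
  item 7: 0
  item 8: 2
  item 9: 0
  item 12: 4 − 3 = 1
Sum = 4 + 3 + 0 + 2 + 0 + 1 = 10

10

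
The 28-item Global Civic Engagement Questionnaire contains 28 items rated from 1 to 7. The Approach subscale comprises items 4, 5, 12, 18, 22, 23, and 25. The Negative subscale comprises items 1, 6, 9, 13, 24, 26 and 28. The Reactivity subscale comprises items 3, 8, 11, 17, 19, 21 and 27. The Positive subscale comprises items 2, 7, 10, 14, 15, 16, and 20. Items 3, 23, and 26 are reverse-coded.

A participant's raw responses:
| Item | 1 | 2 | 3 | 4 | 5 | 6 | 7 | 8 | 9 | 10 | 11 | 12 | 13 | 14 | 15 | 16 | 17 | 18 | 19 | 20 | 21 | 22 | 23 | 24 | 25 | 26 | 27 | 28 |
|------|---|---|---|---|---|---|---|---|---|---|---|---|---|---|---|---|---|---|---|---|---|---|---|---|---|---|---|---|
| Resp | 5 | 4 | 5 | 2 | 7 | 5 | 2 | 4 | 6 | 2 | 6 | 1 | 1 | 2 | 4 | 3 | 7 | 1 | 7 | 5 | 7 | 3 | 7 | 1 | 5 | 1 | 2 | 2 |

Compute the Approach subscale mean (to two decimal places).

Approach items: 4, 5, 12, 18, 22, 23, 25.
Of these, item 23 is reverse-coded; reverse-coded value = 8 − response.
  item 4: 2
  item 5: 7
  item 12: 1
  item 18: 1
  item 22: 3
  item 23: 8 − 7 = 1
  item 25: 5
Sum = 2 + 7 + 1 + 1 + 3 + 1 + 5 = 20
Mean = 20 / 7 = 2.86

2.86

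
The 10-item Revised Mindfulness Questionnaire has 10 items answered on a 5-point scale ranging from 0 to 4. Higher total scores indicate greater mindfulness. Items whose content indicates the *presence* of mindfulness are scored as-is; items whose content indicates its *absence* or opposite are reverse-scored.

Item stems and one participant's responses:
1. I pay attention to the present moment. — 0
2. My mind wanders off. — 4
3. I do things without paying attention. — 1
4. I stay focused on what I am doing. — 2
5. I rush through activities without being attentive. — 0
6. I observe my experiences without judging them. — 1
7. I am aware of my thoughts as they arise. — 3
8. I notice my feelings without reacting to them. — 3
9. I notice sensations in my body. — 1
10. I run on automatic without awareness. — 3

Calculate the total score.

18

Items 2, 3, 5, 10 describe the absence/opposite of mindfulness → reverse-score.
reversed = (0+4) − raw = 4 − raw.
  item 1: 0
  item 2: 4 − 4 = 0
  item 3: 4 − 1 = 3
  item 4: 2
  item 5: 4 − 0 = 4
  item 6: 1
  item 7: 3
  item 8: 3
  item 9: 1
  item 10: 4 − 3 = 1
Total = 0 + 0 + 3 + 2 + 4 + 1 + 3 + 3 + 1 + 1 = 18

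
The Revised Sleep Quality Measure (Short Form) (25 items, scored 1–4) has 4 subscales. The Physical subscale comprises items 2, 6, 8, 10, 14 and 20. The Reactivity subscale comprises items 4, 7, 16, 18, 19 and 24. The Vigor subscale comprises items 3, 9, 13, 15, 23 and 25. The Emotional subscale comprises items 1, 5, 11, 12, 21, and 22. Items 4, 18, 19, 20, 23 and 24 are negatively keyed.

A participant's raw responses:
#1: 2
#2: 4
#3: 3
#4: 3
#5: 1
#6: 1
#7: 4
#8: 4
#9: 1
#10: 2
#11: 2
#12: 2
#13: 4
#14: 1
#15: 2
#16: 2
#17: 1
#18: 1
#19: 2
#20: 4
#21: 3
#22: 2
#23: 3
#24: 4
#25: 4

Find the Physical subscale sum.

13

Physical items: 2, 6, 8, 10, 14, 20.
Of these, item 20 is negatively keyed; reverse-coded value = 5 − response.
  item 2: 4
  item 6: 1
  item 8: 4
  item 10: 2
  item 14: 1
  item 20: 5 − 4 = 1
Sum = 4 + 1 + 4 + 2 + 1 + 1 = 13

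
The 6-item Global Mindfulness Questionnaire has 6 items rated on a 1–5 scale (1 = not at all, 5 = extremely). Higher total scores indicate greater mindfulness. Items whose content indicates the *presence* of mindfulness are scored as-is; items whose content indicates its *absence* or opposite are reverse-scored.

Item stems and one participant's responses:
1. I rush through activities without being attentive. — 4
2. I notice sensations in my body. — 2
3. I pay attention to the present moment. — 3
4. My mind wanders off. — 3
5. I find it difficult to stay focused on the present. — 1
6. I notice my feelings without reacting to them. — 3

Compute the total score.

18

Items 1, 4, 5 describe the absence/opposite of mindfulness → reverse-score.
reverse-coded value = 6 − response.
  item 1: 6 − 4 = 2
  item 2: 2
  item 3: 3
  item 4: 6 − 3 = 3
  item 5: 6 − 1 = 5
  item 6: 3
Total = 2 + 2 + 3 + 3 + 5 + 3 = 18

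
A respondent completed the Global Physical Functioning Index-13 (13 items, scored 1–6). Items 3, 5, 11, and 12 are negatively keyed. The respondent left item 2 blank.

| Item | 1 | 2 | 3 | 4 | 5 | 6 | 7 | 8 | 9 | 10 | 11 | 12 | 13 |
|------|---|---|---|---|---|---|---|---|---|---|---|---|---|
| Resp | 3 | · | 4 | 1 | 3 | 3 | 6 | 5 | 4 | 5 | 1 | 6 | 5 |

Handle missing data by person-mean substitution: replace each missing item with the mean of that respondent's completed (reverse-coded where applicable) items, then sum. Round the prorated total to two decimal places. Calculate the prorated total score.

49.83

Reverse-coded (reversed = (1+6) − raw = 7 − raw):
  item 3: 7 − 4 = 3
  item 5: 7 − 3 = 4
  item 11: 7 − 1 = 6
  item 12: 7 − 6 = 1
Completed scored items (12 of 13): 3, 3, 1, 4, 3, 6, 5, 4, 5, 6, 1, 5; sum = 46.
Person mean = 46 / 12 ≈ 3.8333
Prorated total = (46 / 12) × 13 = 49.83 (to 2 dp)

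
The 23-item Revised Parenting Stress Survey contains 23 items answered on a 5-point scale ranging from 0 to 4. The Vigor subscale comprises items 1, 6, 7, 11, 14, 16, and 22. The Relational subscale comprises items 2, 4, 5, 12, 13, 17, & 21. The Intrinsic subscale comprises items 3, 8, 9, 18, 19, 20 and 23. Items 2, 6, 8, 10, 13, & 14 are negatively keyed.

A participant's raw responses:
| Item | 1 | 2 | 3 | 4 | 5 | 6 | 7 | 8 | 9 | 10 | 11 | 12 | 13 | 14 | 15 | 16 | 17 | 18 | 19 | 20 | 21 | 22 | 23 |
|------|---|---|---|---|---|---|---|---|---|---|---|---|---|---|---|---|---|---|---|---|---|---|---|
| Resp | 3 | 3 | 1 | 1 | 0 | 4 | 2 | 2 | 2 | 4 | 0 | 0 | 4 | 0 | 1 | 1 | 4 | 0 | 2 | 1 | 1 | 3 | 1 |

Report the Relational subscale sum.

Relational items: 2, 4, 5, 12, 13, 17, 21.
Of these, items 2 & 13 are negatively keyed; on a 0–4 scale, reversed = 4 − raw.
  item 2: 4 − 3 = 1
  item 4: 1
  item 5: 0
  item 12: 0
  item 13: 4 − 4 = 0
  item 17: 4
  item 21: 1
Sum = 1 + 1 + 0 + 0 + 0 + 4 + 1 = 7

7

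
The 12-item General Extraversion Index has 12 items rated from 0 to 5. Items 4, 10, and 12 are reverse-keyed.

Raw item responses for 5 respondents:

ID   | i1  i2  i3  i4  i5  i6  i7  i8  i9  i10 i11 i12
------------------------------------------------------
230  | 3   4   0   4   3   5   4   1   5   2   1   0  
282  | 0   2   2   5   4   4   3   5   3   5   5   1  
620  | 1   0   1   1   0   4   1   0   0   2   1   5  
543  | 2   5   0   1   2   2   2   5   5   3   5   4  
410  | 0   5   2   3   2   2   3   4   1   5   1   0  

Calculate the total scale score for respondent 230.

Respondent 230 raw: 3, 4, 0, 4, 3, 5, 4, 1, 5, 2, 1, 0.
Reverse-coded (reverse-coded value = 5 − response):
  item 1: 3
  item 2: 4
  item 3: 0
  item 4: 5 − 4 = 1
  item 5: 3
  item 6: 5
  item 7: 4
  item 8: 1
  item 9: 5
  item 10: 5 − 2 = 3
  item 11: 1
  item 12: 5 − 0 = 5
Sum = 3 + 4 + 0 + 1 + 3 + 5 + 4 + 1 + 5 + 3 + 1 + 5 = 35

35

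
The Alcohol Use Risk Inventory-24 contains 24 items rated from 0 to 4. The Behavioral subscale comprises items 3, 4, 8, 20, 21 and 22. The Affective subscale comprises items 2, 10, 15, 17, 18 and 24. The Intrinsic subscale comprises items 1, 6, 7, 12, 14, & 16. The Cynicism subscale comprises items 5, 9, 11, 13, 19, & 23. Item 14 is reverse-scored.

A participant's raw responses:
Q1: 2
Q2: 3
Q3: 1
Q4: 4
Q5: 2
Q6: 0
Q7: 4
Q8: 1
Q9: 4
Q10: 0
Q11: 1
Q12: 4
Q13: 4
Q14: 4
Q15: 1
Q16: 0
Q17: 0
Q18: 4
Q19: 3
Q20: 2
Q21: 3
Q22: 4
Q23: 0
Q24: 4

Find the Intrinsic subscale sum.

10

Intrinsic items: 1, 6, 7, 12, 14, 16.
Of these, item 14 is reverse-scored; on a 0–4 scale, reversed = 4 − raw.
  item 1: 2
  item 6: 0
  item 7: 4
  item 12: 4
  item 14: 4 − 4 = 0
  item 16: 0
Sum = 2 + 0 + 4 + 4 + 0 + 0 = 10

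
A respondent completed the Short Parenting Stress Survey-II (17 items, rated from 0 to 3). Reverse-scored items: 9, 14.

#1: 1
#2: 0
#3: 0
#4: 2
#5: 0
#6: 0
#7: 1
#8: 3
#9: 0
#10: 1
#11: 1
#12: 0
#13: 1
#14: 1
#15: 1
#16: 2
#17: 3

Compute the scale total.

21

Reverse-coded items (reverse-coded value = 3 − response):
  item 9: 3 − 0 = 3
  item 14: 3 − 1 = 2
Scored responses: 1, 0, 0, 2, 0, 0, 1, 3, 3, 1, 1, 0, 1, 2, 1, 2, 3
Total = 1 + 0 + 0 + 2 + 0 + 0 + 1 + 3 + 3 + 1 + 1 + 0 + 1 + 2 + 1 + 2 + 3 = 21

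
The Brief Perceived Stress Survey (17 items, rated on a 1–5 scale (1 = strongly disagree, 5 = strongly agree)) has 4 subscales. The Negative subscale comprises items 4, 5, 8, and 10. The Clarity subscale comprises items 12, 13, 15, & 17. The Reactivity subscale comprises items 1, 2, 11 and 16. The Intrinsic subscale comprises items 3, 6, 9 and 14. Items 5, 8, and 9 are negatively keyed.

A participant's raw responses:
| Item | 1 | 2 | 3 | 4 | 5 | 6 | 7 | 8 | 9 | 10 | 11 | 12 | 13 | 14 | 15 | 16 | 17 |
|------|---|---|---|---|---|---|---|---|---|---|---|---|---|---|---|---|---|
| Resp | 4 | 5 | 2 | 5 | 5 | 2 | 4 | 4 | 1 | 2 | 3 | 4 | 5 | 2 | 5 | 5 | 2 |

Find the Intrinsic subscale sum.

Intrinsic items: 3, 6, 9, 14.
Of these, item 9 is negatively keyed; reversed = (1+5) − raw = 6 − raw.
  item 3: 2
  item 6: 2
  item 9: 6 − 1 = 5
  item 14: 2
Sum = 2 + 2 + 5 + 2 = 11

11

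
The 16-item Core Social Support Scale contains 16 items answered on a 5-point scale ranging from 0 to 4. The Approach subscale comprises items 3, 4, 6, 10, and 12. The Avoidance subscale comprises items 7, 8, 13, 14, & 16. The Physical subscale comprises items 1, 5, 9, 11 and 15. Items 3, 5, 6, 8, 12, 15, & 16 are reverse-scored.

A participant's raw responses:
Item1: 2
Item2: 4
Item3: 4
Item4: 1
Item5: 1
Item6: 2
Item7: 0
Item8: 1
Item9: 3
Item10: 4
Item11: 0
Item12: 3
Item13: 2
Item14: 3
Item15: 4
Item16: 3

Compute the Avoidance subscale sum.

9

Avoidance items: 7, 8, 13, 14, 16.
Of these, items 8 & 16 are reverse-scored; on a 0–4 scale, reversed = 4 − raw.
  item 7: 0
  item 8: 4 − 1 = 3
  item 13: 2
  item 14: 3
  item 16: 4 − 3 = 1
Sum = 0 + 3 + 2 + 3 + 1 = 9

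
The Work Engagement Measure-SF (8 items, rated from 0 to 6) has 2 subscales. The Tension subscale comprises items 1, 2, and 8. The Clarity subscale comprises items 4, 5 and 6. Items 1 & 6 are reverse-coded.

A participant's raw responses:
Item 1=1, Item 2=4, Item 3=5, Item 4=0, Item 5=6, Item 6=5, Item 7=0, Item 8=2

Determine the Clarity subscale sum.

7

Clarity items: 4, 5, 6.
Of these, item 6 is reverse-coded; on a 0–6 scale, reversed = 6 − raw.
  item 4: 0
  item 5: 6
  item 6: 6 − 5 = 1
Sum = 0 + 6 + 1 = 7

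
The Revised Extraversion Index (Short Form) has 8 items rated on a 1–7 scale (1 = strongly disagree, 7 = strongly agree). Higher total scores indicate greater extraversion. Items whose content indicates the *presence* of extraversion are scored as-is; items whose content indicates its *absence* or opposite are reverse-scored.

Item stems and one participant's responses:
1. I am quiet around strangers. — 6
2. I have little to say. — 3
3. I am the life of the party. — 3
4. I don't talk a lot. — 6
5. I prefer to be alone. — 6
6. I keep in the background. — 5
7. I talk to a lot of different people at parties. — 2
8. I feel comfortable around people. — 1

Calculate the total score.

20

Items 1, 2, 4, 5, 6 describe the absence/opposite of extraversion → reverse-score.
reversed = (1+7) − raw = 8 − raw.
  item 1: 8 − 6 = 2
  item 2: 8 − 3 = 5
  item 3: 3
  item 4: 8 − 6 = 2
  item 5: 8 − 6 = 2
  item 6: 8 − 5 = 3
  item 7: 2
  item 8: 1
Total = 2 + 5 + 3 + 2 + 2 + 3 + 2 + 1 = 20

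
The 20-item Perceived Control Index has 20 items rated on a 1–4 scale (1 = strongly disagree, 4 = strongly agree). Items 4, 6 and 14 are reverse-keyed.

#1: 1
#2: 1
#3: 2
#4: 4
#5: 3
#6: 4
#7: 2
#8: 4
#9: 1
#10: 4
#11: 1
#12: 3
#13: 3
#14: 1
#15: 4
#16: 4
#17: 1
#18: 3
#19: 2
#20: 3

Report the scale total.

Reverse-coded items (on a 1–4 scale, reversed = 5 − raw):
  item 4: 5 − 4 = 1
  item 6: 5 − 4 = 1
  item 14: 5 − 1 = 4
Scored responses: 1, 1, 2, 1, 3, 1, 2, 4, 1, 4, 1, 3, 3, 4, 4, 4, 1, 3, 2, 3
Total = 1 + 1 + 2 + 1 + 3 + 1 + 2 + 4 + 1 + 4 + 1 + 3 + 3 + 4 + 4 + 4 + 1 + 3 + 2 + 3 = 48

48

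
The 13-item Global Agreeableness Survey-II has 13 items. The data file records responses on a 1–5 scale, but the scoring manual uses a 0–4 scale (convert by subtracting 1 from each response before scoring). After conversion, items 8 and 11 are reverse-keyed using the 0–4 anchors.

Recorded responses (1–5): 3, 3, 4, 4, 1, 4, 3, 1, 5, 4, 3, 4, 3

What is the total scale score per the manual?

33

Convert to 0–4: 2, 2, 3, 3, 0, 3, 2, 0, 4, 3, 2, 3, 2
Reverse-coded (reversed = (0+4) − raw = 4 − raw):
  item 8: 4 − 0 = 4
  item 11: 4 − 2 = 2
Scored: 2, 2, 3, 3, 0, 3, 2, 4, 4, 3, 2, 3, 2
Total = 33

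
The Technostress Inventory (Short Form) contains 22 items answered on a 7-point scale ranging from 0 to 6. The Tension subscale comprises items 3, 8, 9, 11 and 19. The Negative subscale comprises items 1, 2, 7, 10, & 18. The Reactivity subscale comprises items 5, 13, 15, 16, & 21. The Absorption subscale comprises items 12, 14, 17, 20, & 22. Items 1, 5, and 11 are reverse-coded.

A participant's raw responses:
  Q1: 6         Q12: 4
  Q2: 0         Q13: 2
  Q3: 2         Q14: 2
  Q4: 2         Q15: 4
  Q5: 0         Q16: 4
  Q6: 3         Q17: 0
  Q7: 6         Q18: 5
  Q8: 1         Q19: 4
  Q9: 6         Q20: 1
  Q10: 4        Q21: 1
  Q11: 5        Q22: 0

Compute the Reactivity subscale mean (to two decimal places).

Reactivity items: 5, 13, 15, 16, 21.
Of these, item 5 is reverse-coded; reverse-coded value = 6 − response.
  item 5: 6 − 0 = 6
  item 13: 2
  item 15: 4
  item 16: 4
  item 21: 1
Sum = 6 + 2 + 4 + 4 + 1 = 17
Mean = 17 / 5 = 3.40

3.40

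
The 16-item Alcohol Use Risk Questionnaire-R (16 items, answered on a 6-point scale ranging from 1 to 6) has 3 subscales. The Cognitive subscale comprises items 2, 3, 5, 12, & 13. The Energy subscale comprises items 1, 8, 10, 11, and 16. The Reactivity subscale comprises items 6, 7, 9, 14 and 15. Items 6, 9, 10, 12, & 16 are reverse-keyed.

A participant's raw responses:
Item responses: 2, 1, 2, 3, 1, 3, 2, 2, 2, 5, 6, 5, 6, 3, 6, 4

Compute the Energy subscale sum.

Energy items: 1, 8, 10, 11, 16.
Of these, items 10 & 16 are reverse-keyed; on a 1–6 scale, reversed = 7 − raw.
  item 1: 2
  item 8: 2
  item 10: 7 − 5 = 2
  item 11: 6
  item 16: 7 − 4 = 3
Sum = 2 + 2 + 2 + 6 + 3 = 15

15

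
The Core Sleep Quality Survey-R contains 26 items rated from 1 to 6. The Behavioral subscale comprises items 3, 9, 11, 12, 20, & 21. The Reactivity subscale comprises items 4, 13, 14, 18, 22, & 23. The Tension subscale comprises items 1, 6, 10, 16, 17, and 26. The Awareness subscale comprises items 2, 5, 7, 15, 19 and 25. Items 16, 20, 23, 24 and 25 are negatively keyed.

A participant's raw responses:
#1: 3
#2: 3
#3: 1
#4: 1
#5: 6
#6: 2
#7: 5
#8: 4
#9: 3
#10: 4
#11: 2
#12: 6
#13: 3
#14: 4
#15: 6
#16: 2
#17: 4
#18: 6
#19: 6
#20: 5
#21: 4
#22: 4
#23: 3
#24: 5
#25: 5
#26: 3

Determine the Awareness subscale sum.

28

Awareness items: 2, 5, 7, 15, 19, 25.
Of these, item 25 is negatively keyed; on a 1–6 scale, reversed = 7 − raw.
  item 2: 3
  item 5: 6
  item 7: 5
  item 15: 6
  item 19: 6
  item 25: 7 − 5 = 2
Sum = 3 + 6 + 5 + 6 + 6 + 2 = 28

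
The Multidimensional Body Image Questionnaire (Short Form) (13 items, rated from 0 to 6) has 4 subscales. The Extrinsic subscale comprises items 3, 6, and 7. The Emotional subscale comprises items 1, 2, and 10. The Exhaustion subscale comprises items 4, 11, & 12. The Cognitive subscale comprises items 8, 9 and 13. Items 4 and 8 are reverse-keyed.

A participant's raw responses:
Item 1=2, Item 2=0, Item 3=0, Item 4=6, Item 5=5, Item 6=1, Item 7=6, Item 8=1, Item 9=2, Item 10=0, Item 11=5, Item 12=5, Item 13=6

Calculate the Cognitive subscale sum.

13

Cognitive items: 8, 9, 13.
Of these, item 8 is reverse-keyed; on a 0–6 scale, reversed = 6 − raw.
  item 8: 6 − 1 = 5
  item 9: 2
  item 13: 6
Sum = 5 + 2 + 6 = 13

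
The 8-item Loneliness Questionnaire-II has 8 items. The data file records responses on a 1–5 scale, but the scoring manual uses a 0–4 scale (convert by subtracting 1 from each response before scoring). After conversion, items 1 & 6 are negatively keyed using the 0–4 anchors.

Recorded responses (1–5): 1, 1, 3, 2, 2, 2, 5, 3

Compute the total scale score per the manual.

17

Convert to 0–4: 0, 0, 2, 1, 1, 1, 4, 2
Reverse-coded (on a 0–4 scale, reversed = 4 − raw):
  item 1: 4 − 0 = 4
  item 6: 4 − 1 = 3
Scored: 4, 0, 2, 1, 1, 3, 4, 2
Total = 17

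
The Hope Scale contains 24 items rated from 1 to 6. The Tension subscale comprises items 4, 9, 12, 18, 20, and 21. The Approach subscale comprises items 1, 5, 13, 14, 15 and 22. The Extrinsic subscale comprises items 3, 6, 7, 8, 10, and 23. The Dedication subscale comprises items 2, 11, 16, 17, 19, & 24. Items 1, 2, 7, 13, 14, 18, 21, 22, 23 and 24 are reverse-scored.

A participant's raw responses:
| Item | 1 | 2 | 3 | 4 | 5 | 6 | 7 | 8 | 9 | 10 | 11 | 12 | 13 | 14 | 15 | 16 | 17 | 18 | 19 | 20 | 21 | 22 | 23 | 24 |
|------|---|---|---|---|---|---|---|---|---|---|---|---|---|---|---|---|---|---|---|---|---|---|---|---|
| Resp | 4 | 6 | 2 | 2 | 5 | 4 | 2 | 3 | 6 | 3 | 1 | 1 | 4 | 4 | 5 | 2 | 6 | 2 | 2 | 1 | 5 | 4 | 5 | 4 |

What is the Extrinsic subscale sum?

19

Extrinsic items: 3, 6, 7, 8, 10, 23.
Of these, items 7 & 23 are reverse-scored; reverse-coded value = 7 − response.
  item 3: 2
  item 6: 4
  item 7: 7 − 2 = 5
  item 8: 3
  item 10: 3
  item 23: 7 − 5 = 2
Sum = 2 + 4 + 5 + 3 + 3 + 2 = 19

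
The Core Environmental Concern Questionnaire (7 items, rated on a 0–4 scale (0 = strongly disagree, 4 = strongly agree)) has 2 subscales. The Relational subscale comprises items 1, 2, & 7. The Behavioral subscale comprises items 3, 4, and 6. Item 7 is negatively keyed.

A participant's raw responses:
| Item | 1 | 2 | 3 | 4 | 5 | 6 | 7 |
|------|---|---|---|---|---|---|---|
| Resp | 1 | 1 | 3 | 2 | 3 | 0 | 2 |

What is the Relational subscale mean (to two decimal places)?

1.33

Relational items: 1, 2, 7.
Of these, item 7 is negatively keyed; on a 0–4 scale, reversed = 4 − raw.
  item 1: 1
  item 2: 1
  item 7: 4 − 2 = 2
Sum = 1 + 1 + 2 = 4
Mean = 4 / 3 = 1.33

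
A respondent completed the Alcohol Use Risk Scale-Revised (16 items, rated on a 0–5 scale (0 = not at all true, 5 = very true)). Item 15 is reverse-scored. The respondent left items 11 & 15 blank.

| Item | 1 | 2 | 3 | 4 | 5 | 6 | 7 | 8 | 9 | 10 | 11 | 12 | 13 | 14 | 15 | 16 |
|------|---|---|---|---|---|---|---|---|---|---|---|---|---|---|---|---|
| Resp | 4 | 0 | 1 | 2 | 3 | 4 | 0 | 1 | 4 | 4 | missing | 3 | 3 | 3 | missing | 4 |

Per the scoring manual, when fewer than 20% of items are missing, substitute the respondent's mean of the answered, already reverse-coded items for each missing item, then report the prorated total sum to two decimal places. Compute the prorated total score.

41.14

Reverse-coded (reversed = (0+5) − raw = 5 − raw):
Completed scored items (14 of 16): 4, 0, 1, 2, 3, 4, 0, 1, 4, 4, 3, 3, 3, 4; sum = 36.
Person mean = 36 / 14 ≈ 2.5714
Prorated total = (36 / 14) × 16 = 41.14 (to 2 dp)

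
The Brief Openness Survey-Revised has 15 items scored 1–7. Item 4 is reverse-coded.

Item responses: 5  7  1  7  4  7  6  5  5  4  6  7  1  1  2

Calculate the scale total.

62

Raw sum = 68. Reverse-coded items: 4; their raw sum = 7.
Each reversal replaces raw with 8 − raw, changing the total by 8 − 2·raw per item.
Total = 68 + 1·8 − 2·7 = 68 + 8 − 14 = 62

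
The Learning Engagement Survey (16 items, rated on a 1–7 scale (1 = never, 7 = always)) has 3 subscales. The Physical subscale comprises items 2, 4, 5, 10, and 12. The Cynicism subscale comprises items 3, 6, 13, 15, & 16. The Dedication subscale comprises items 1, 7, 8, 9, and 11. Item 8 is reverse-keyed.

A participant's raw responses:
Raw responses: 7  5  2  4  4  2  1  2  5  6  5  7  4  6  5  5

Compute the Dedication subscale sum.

Dedication items: 1, 7, 8, 9, 11.
Of these, item 8 is reverse-keyed; reversed = (1+7) − raw = 8 − raw.
  item 1: 7
  item 7: 1
  item 8: 8 − 2 = 6
  item 9: 5
  item 11: 5
Sum = 7 + 1 + 6 + 5 + 5 = 24

24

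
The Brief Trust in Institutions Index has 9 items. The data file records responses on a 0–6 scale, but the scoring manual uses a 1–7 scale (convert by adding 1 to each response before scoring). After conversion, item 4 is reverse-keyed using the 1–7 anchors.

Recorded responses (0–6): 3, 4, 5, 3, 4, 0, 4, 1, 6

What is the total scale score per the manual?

Convert to 1–7: 4, 5, 6, 4, 5, 1, 5, 2, 7
Reverse-coded (reversed = (1+7) − raw = 8 − raw):
  item 4: 8 − 4 = 4
Scored: 4, 5, 6, 4, 5, 1, 5, 2, 7
Total = 39

39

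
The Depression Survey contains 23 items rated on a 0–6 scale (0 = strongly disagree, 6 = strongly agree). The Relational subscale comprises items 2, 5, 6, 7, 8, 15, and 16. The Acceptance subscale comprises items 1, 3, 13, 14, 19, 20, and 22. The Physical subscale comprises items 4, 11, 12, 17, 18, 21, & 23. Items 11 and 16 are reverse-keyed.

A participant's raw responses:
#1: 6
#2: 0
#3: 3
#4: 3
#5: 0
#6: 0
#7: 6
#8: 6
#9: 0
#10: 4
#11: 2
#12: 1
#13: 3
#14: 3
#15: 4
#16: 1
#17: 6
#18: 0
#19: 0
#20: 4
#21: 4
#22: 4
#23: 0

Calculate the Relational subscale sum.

21

Relational items: 2, 5, 6, 7, 8, 15, 16.
Of these, item 16 is reverse-keyed; on a 0–6 scale, reversed = 6 − raw.
  item 2: 0
  item 5: 0
  item 6: 0
  item 7: 6
  item 8: 6
  item 15: 4
  item 16: 6 − 1 = 5
Sum = 0 + 0 + 0 + 6 + 6 + 4 + 5 = 21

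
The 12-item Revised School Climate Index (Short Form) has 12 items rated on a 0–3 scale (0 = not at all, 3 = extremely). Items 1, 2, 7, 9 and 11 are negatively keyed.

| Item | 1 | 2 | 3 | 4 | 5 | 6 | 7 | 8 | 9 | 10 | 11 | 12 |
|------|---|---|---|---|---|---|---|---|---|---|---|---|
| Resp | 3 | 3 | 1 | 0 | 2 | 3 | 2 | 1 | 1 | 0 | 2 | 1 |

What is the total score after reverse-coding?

12

Reverse-coded items (on a 0–3 scale, reversed = 3 − raw):
  item 1: 3 − 3 = 0
  item 2: 3 − 3 = 0
  item 7: 3 − 2 = 1
  item 9: 3 − 1 = 2
  item 11: 3 − 2 = 1
Scored items: 0, 0, 1, 0, 2, 3, 1, 1, 2, 0, 1, 1
Total = 0 + 0 + 1 + 0 + 2 + 3 + 1 + 1 + 2 + 0 + 1 + 1 = 12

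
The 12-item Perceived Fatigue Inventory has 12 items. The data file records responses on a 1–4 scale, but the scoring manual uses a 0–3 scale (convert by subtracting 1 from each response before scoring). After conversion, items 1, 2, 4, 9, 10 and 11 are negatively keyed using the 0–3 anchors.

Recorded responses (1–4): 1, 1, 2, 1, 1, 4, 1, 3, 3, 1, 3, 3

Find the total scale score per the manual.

Convert to 0–3: 0, 0, 1, 0, 0, 3, 0, 2, 2, 0, 2, 2
Reverse-coded (on a 0–3 scale, reversed = 3 − raw):
  item 1: 3 − 0 = 3
  item 2: 3 − 0 = 3
  item 4: 3 − 0 = 3
  item 9: 3 − 2 = 1
  item 10: 3 − 0 = 3
  item 11: 3 − 2 = 1
Scored: 3, 3, 1, 3, 0, 3, 0, 2, 1, 3, 1, 2
Total = 22

22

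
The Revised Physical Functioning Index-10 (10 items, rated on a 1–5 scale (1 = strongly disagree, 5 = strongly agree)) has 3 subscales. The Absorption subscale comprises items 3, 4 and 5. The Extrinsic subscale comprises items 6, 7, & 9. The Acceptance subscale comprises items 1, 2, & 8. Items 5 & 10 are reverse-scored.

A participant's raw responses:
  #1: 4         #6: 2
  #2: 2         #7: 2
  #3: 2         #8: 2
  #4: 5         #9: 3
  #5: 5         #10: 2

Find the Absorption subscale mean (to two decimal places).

2.67

Absorption items: 3, 4, 5.
Of these, item 5 is reverse-scored; reversed = (1+5) − raw = 6 − raw.
  item 3: 2
  item 4: 5
  item 5: 6 − 5 = 1
Sum = 2 + 5 + 1 = 8
Mean = 8 / 3 = 2.67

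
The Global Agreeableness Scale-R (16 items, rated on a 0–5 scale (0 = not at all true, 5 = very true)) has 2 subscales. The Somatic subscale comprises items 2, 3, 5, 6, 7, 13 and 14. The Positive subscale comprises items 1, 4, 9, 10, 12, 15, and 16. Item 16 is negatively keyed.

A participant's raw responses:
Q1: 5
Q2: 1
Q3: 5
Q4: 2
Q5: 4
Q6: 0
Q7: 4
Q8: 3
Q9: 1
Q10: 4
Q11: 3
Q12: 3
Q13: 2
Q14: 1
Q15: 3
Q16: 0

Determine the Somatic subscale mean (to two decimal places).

Somatic items: 2, 3, 5, 6, 7, 13, 14.
  item 2: 1
  item 3: 5
  item 5: 4
  item 6: 0
  item 7: 4
  item 13: 2
  item 14: 1
Sum = 1 + 5 + 4 + 0 + 4 + 2 + 1 = 17
Mean = 17 / 7 = 2.43

2.43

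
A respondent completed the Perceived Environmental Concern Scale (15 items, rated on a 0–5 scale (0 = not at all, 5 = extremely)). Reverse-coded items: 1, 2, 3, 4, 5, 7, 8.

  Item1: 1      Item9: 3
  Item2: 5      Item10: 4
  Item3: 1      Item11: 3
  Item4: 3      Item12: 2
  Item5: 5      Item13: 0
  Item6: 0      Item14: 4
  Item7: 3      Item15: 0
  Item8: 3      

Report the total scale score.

Reverse-coded items use 5 − raw:
  item 1: 5 − 1 = 4
  item 2: 5 − 5 = 0
  item 3: 5 − 1 = 4
  item 4: 5 − 3 = 2
  item 5: 5 − 5 = 0
  item 7: 5 − 3 = 2
  item 8: 5 − 3 = 2
After reverse-coding: 4, 0, 4, 2, 0, 0, 2, 2, 3, 4, 3, 2, 0, 4, 0
Total = 4 + 0 + 4 + 2 + 0 + 0 + 2 + 2 + 3 + 4 + 3 + 2 + 0 + 4 + 0 = 30

30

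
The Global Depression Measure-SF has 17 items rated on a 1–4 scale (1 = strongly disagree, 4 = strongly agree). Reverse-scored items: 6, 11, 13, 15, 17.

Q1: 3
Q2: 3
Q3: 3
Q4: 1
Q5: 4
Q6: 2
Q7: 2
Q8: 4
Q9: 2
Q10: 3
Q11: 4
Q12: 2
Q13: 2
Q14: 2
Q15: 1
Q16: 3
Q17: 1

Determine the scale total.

Raw sum = 42. Reverse-scored items: 6, 11, 13, 15, 17; their raw sum = 10.
Each reversal replaces raw with 5 − raw, changing the total by 5 − 2·raw per item.
Total = 42 + 5·5 − 2·10 = 42 + 25 − 20 = 47

47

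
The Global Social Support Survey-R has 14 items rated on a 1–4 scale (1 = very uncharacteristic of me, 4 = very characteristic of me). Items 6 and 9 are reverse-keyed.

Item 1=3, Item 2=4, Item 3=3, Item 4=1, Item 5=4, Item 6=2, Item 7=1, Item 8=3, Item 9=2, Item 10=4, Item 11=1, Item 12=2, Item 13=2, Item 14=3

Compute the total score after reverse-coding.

Reverse-coded items (reverse-coded value = 5 − response):
  item 6: 5 − 2 = 3
  item 9: 5 − 2 = 3
Scored responses: 3, 4, 3, 1, 4, 3, 1, 3, 3, 4, 1, 2, 2, 3
Total = 3 + 4 + 3 + 1 + 4 + 3 + 1 + 3 + 3 + 4 + 1 + 2 + 2 + 3 = 37

37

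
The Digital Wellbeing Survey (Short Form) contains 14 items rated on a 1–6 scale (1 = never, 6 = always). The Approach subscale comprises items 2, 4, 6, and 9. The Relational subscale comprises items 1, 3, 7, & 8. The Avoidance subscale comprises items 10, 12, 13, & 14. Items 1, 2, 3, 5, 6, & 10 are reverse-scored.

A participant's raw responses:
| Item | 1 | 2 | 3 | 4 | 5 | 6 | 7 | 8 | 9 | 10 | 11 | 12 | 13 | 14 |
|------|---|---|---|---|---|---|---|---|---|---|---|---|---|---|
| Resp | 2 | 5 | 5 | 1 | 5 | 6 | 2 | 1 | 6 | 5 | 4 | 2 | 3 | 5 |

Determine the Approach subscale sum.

Approach items: 2, 4, 6, 9.
Of these, items 2 and 6 are reverse-scored; on a 1–6 scale, reversed = 7 − raw.
  item 2: 7 − 5 = 2
  item 4: 1
  item 6: 7 − 6 = 1
  item 9: 6
Sum = 2 + 1 + 1 + 6 = 10

10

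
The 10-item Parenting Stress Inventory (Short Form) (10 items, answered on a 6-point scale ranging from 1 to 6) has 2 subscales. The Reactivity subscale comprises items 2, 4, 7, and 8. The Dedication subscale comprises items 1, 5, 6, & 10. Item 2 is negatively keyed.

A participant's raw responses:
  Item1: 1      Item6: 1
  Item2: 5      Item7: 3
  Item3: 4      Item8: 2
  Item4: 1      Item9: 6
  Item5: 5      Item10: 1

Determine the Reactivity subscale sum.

8

Reactivity items: 2, 4, 7, 8.
Of these, item 2 is negatively keyed; on a 1–6 scale, reversed = 7 − raw.
  item 2: 7 − 5 = 2
  item 4: 1
  item 7: 3
  item 8: 2
Sum = 2 + 1 + 3 + 2 = 8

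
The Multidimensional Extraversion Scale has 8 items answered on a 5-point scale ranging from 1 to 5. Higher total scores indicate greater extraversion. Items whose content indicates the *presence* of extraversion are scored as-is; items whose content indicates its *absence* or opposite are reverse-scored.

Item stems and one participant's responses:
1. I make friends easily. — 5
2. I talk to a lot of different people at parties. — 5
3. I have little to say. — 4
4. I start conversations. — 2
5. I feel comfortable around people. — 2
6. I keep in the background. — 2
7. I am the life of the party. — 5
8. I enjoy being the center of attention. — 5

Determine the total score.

Items 3, 6 describe the absence/opposite of extraversion → reverse-score.
reversed = (1+5) − raw = 6 − raw.
  item 1: 5
  item 2: 5
  item 3: 6 − 4 = 2
  item 4: 2
  item 5: 2
  item 6: 6 − 2 = 4
  item 7: 5
  item 8: 5
Total = 5 + 5 + 2 + 2 + 2 + 4 + 5 + 5 = 30

30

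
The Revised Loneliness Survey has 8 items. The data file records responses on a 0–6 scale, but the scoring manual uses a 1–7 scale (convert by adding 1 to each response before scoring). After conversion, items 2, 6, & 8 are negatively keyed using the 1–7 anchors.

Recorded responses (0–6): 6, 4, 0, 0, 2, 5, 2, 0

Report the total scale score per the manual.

27

Convert to 1–7: 7, 5, 1, 1, 3, 6, 3, 1
Reverse-coded (reverse-coded value = 8 − response):
  item 2: 8 − 5 = 3
  item 6: 8 − 6 = 2
  item 8: 8 − 1 = 7
Scored: 7, 3, 1, 1, 3, 2, 3, 7
Total = 27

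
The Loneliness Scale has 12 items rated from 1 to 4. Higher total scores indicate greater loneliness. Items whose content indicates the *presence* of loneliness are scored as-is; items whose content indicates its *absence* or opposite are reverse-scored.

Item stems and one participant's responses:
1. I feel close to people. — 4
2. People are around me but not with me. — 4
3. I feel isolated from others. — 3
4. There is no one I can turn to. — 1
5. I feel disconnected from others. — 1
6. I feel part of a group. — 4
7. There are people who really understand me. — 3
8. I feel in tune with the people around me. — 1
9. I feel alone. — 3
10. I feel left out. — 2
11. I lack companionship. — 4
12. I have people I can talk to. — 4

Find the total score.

Items 1, 6, 7, 8, 12 describe the absence/opposite of loneliness → reverse-score.
reverse-coded value = 5 − response.
  item 1: 5 − 4 = 1
  item 2: 4
  item 3: 3
  item 4: 1
  item 5: 1
  item 6: 5 − 4 = 1
  item 7: 5 − 3 = 2
  item 8: 5 − 1 = 4
  item 9: 3
  item 10: 2
  item 11: 4
  item 12: 5 − 4 = 1
Total = 1 + 4 + 3 + 1 + 1 + 1 + 2 + 4 + 3 + 2 + 4 + 1 = 27

27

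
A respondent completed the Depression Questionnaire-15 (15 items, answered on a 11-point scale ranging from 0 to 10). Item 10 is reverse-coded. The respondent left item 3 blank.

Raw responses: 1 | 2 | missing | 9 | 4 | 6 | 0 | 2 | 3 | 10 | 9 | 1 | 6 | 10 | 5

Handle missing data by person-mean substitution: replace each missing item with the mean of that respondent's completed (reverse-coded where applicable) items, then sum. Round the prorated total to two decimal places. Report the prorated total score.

62.14

Reverse-coded (on a 0–10 scale, reversed = 10 − raw):
  item 10: 10 − 10 = 0
Completed scored items (14 of 15): 1, 2, 9, 4, 6, 0, 2, 3, 0, 9, 1, 6, 10, 5; sum = 58.
Person mean = 58 / 14 ≈ 4.1429
Prorated total = (58 / 14) × 15 = 62.14 (to 2 dp)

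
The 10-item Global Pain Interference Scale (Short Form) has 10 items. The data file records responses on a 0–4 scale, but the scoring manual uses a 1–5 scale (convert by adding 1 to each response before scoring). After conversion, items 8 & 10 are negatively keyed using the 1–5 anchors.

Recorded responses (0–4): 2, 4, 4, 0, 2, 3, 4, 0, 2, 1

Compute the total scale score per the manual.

Convert to 1–5: 3, 5, 5, 1, 3, 4, 5, 1, 3, 2
Reverse-coded (on a 1–5 scale, reversed = 6 − raw):
  item 8: 6 − 1 = 5
  item 10: 6 − 2 = 4
Scored: 3, 5, 5, 1, 3, 4, 5, 5, 3, 4
Total = 38

38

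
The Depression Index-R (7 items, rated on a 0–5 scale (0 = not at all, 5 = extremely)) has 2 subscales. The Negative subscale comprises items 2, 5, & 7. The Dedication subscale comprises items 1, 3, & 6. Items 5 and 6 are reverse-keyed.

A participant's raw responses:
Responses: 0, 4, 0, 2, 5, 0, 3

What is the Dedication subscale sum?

Dedication items: 1, 3, 6.
Of these, item 6 is reverse-keyed; reverse-coded value = 5 − response.
  item 1: 0
  item 3: 0
  item 6: 5 − 0 = 5
Sum = 0 + 0 + 5 = 5

5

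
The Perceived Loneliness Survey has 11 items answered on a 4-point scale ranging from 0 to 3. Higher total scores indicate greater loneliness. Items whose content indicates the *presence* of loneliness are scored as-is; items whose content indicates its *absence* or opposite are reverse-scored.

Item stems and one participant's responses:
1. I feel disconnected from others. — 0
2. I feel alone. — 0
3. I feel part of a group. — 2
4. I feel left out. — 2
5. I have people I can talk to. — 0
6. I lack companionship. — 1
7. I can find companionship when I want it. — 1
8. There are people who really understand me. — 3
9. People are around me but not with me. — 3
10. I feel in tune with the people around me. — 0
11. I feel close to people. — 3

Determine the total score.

Items 3, 5, 7, 8, 10, 11 describe the absence/opposite of loneliness → reverse-score.
reverse-coded value = 3 − response.
  item 1: 0
  item 2: 0
  item 3: 3 − 2 = 1
  item 4: 2
  item 5: 3 − 0 = 3
  item 6: 1
  item 7: 3 − 1 = 2
  item 8: 3 − 3 = 0
  item 9: 3
  item 10: 3 − 0 = 3
  item 11: 3 − 3 = 0
Total = 0 + 0 + 1 + 2 + 3 + 1 + 2 + 0 + 3 + 3 + 0 = 15

15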